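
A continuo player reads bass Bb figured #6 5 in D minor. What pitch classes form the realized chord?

The written figures #6 5 are shorthand for 6/5/3: the 3 is implied.
A third above Bb in this key is D.
A fifth above Bb in this key is F.
A sixth above Bb in this key is G, raised to G# by the sharp.

Bb, D, F, G#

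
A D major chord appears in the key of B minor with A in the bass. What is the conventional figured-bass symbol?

A is the fifth of D major, so the chord is in second inversion.
A triad in second inversion is figured 6/4, conventionally abbreviated 6/4.

6/4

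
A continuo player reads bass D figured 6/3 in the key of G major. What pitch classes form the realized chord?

A third above D in this key is F#.
A sixth above D in this key is B.
Together with the bass D, this spells B minor in first inversion.

D, F#, B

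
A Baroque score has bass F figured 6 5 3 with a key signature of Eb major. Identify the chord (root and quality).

D half-diminished seventh

The figures 6 5 3 indicate a seventh chord in first inversion.
In first inversion the root lies a sixth above the bass: a sixth above F in Eb major is D.
The chord tones are F, Ab, C, D, giving D half-diminished seventh.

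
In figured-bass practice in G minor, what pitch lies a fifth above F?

C

Counting 4 letter steps above F lands on C; in G minor, that letter is C.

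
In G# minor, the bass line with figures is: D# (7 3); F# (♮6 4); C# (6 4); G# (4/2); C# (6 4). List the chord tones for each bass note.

D#, F#, A#, C# | F#, B, D | C#, F#, A# | G#, A#, C#, E | C#, F#, A#

D# (7/5/3): D#, F#, A#, C#.
F# (♮6/4): F#, B, D.
C# (6/4): C#, F#, A#.
G# (6/4/2): G#, A#, C#, E.
C# (6/4): C#, F#, A#.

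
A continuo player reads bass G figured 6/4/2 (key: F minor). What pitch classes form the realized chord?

G, Ab, C, Eb

A second above G in this key is Ab.
A fourth above G in this key is C.
A sixth above G in this key is Eb.
Together with the bass G, this spells Ab major seventh in third inversion.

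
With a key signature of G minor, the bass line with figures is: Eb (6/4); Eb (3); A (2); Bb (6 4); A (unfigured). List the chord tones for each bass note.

Eb (6/4): Eb, A, C.
Eb (5/3): Eb, G, Bb.
A (6/4/2): A, Bb, D, F.
Bb (6/4): Bb, Eb, G.
A (5/3): A, C, Eb.

Eb, A, C | Eb, G, Bb | A, Bb, D, F | Bb, Eb, G | A, C, Eb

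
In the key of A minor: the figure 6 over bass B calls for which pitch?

G

Counting 5 letter steps above B lands on G; in A minor, that letter is G.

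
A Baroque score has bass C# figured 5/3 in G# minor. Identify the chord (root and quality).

C# minor

The figures 5/3 indicate a triad in root position.
In root position the bass is the root, so the root is C#.
The chord tones are C#, E, G#, giving C# minor.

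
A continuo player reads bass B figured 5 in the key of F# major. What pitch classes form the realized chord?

The written figures 5 are shorthand for 5/3: the 3 is implied.
A third above B in this key is D#.
A fifth above B in this key is F#.
Together with the bass B, this spells B major in root position.

B, D#, F#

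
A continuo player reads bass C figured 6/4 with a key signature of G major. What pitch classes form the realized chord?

A fourth above C in this key is F#.
A sixth above C in this key is A.
Together with the bass C, this spells F# diminished in second inversion.

C, F#, A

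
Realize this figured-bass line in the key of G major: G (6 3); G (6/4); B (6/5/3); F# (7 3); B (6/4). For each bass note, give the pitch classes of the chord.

G, B, E | G, C, E | B, D, F#, G | F#, A, C, E | B, E, G

G (6/3): G, B, E.
G (6/4): G, C, E.
B (6/5/3): B, D, F#, G.
F# (7/5/3): F#, A, C, E.
B (6/4): B, E, G.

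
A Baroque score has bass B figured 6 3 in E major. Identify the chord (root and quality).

G# minor

The figures 6 3 indicate a triad in first inversion.
In first inversion the root lies a sixth above the bass: a sixth above B in E major is G#.
The chord tones are B, D#, G#, giving G# minor.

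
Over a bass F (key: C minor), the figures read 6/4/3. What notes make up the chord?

A third above F in this key is Ab.
A fourth above F in this key is Bb.
A sixth above F in this key is D.
Together with the bass F, this spells Bb dominant seventh in second inversion.

F, Ab, Bb, D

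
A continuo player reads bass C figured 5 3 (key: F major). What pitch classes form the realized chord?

C, E, G

A third above C in this key is E.
A fifth above C in this key is G.
Together with the bass C, this spells C major in root position.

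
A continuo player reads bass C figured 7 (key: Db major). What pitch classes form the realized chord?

The written figures 7 are shorthand for 7/5/3: the 5/3 are implied.
A third above C in this key is Eb.
A fifth above C in this key is Gb.
A seventh above C in this key is Bb.
Together with the bass C, this spells C half-diminished seventh in root position.

C, Eb, Gb, Bb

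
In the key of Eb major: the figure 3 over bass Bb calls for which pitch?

D

Counting 2 letter steps above Bb lands on D; in Eb major, that letter is D.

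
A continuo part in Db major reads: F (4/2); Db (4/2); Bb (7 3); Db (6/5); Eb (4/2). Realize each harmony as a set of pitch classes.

F, Gb, Bb, Db | Db, Eb, Gb, Bb | Bb, Db, F, Ab | Db, F, Ab, Bb | Eb, F, Ab, C

F (6/4/2): F, Gb, Bb, Db.
Db (6/4/2): Db, Eb, Gb, Bb.
Bb (7/5/3): Bb, Db, F, Ab.
Db (6/5/3): Db, F, Ab, Bb.
Eb (6/4/2): Eb, F, Ab, C.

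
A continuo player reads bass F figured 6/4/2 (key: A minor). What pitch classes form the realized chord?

F, G, B, D

A second above F in this key is G.
A fourth above F in this key is B.
A sixth above F in this key is D.
Together with the bass F, this spells G dominant seventh in third inversion.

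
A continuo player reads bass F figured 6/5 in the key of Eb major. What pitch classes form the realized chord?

F, Ab, C, D

The written figures 6/5 are shorthand for 6/5/3: the 3 is implied.
A third above F in this key is Ab.
A fifth above F in this key is C.
A sixth above F in this key is D.
Together with the bass F, this spells D half-diminished seventh in first inversion.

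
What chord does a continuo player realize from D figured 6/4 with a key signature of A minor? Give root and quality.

G major

The figures 6/4 indicate a triad in second inversion.
In second inversion the root lies a fourth above the bass: a fourth above D in A minor is G.
The chord tones are D, G, B, giving G major.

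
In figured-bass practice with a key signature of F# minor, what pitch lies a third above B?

Counting 2 letter steps above B lands on D; in F# minor, that letter is D.

D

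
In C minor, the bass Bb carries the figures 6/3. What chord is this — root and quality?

G minor

The figures 6/3 indicate a triad in first inversion.
In first inversion the root lies a sixth above the bass: a sixth above Bb in C minor is G.
The chord tones are Bb, D, G, giving G minor.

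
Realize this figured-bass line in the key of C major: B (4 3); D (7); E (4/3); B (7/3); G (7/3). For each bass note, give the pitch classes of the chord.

B, D, E, G | D, F, A, C | E, G, A, C | B, D, F, A | G, B, D, F

B (6/4/3): B, D, E, G.
D (7/5/3): D, F, A, C.
E (6/4/3): E, G, A, C.
B (7/5/3): B, D, F, A.
G (7/5/3): G, B, D, F.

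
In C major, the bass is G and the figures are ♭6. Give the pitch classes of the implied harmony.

G, B, Eb

The written figures ♭6 are shorthand for 6/3: the 3 is implied.
A third above G in this key is B.
A sixth above G in this key is E, lowered to Eb by the flat.
Together with the bass G, this spells Eb augmented in first inversion.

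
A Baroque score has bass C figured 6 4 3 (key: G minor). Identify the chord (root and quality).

The figures 6 4 3 indicate a seventh chord in second inversion.
In second inversion the root lies a fourth above the bass: a fourth above C in G minor is F.
The chord tones are C, Eb, F, A, giving F dominant seventh.

F dominant seventh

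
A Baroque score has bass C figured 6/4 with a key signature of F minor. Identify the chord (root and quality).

F minor

The figures 6/4 indicate a triad in second inversion.
In second inversion the root lies a fourth above the bass: a fourth above C in F minor is F.
The chord tones are C, F, Ab, giving F minor.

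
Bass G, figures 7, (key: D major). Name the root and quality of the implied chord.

The figures 7 indicate a seventh chord in root position.
In root position the bass is the root, so the root is G.
The chord tones are G, B, D, F#, giving G major seventh.

G major seventh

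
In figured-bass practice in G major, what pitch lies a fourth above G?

C

Counting 3 letter steps above G lands on C; in G major, that letter is C.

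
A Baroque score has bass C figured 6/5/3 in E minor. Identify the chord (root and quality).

The figures 6/5/3 indicate a seventh chord in first inversion.
In first inversion the root lies a sixth above the bass: a sixth above C in E minor is A.
The chord tones are C, E, G, A, giving A minor seventh.

A minor seventh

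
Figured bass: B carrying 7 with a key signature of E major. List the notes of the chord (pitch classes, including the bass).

The written figures 7 are shorthand for 7/5/3: the 5/3 are implied.
A third above B in this key is D#.
A fifth above B in this key is F#.
A seventh above B in this key is A.
Together with the bass B, this spells B dominant seventh in root position.

B, D#, F#, A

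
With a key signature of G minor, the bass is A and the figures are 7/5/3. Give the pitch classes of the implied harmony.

A, C, Eb, G

A third above A in this key is C.
A fifth above A in this key is Eb.
A seventh above A in this key is G.
Together with the bass A, this spells A half-diminished seventh in root position.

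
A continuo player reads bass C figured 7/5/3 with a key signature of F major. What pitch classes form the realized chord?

C, E, G, Bb

A third above C in this key is E.
A fifth above C in this key is G.
A seventh above C in this key is Bb.
Together with the bass C, this spells C dominant seventh in root position.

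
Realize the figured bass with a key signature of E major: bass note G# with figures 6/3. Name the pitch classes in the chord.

G#, B, E

A third above G# in this key is B.
A sixth above G# in this key is E.
Together with the bass G#, this spells E major in first inversion.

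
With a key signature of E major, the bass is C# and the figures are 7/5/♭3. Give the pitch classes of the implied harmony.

C#, Eb, G#, B

A third above C# in this key is E, lowered to Eb by the flat.
A fifth above C# in this key is G#.
A seventh above C# in this key is B.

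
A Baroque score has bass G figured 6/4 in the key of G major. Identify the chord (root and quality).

C major

The figures 6/4 indicate a triad in second inversion.
In second inversion the root lies a fourth above the bass: a fourth above G in G major is C.
The chord tones are G, C, E, giving C major.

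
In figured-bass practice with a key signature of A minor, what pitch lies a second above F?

G

Counting 1 letter step above F lands on G; in A minor, that letter is G.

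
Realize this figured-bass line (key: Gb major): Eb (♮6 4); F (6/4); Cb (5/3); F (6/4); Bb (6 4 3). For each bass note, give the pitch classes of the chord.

Eb, Ab, C | F, Bb, Db | Cb, Eb, Gb | F, Bb, Db | Bb, Db, Eb, Gb

Eb (♮6/4): Eb, Ab, C.
F (6/4): F, Bb, Db.
Cb (5/3): Cb, Eb, Gb.
F (6/4): F, Bb, Db.
Bb (6/4/3): Bb, Db, Eb, Gb.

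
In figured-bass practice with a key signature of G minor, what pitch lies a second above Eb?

Counting 1 letter step above Eb lands on F; in G minor, that letter is F.

F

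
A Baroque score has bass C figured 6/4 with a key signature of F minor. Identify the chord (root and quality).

F minor

The figures 6/4 indicate a triad in second inversion.
In second inversion the root lies a fourth above the bass: a fourth above C in F minor is F.
The chord tones are C, F, Ab, giving F minor.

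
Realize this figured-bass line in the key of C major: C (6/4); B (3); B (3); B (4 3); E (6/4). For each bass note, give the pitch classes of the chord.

C (6/4): C, F, A.
B (5/3): B, D, F.
B (5/3): B, D, F.
B (6/4/3): B, D, E, G.
E (6/4): E, A, C.

C, F, A | B, D, F | B, D, F | B, D, E, G | E, A, C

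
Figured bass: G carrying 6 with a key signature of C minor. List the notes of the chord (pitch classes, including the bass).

The written figures 6 are shorthand for 6/3: the 3 is implied.
A third above G in this key is Bb.
A sixth above G in this key is Eb.
Together with the bass G, this spells Eb major in first inversion.

G, Bb, Eb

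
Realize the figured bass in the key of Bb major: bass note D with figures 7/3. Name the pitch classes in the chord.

The written figures 7/3 are shorthand for 7/5/3: the 5 is implied.
A third above D in this key is F.
A fifth above D in this key is A.
A seventh above D in this key is C.
Together with the bass D, this spells D minor seventh in root position.

D, F, A, C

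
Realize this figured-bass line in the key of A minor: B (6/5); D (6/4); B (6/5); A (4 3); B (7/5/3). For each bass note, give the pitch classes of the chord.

B, D, F, G | D, G, B | B, D, F, G | A, C, D, F | B, D, F, A

B (6/5/3): B, D, F, G.
D (6/4): D, G, B.
B (6/5/3): B, D, F, G.
A (6/4/3): A, C, D, F.
B (7/5/3): B, D, F, A.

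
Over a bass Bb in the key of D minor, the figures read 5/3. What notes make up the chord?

A third above Bb in this key is D.
A fifth above Bb in this key is F.
Together with the bass Bb, this spells Bb major in root position.

Bb, D, F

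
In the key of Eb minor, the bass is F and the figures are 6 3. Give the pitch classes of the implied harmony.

F, Ab, Db

A third above F in this key is Ab.
A sixth above F in this key is Db.
Together with the bass F, this spells Db major in first inversion.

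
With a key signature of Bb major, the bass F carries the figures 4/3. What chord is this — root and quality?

The figures 4/3 indicate a seventh chord in second inversion.
In second inversion the root lies a fourth above the bass: a fourth above F in Bb major is Bb.
The chord tones are F, A, Bb, D, giving Bb major seventh.

Bb major seventh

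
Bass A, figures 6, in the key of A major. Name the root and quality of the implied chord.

The figures 6 indicate a triad in first inversion.
In first inversion the root lies a sixth above the bass: a sixth above A in A major is F#.
The chord tones are A, C#, F#, giving F# minor.

F# minor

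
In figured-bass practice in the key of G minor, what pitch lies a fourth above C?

F

Counting 3 letter steps above C lands on F; in G minor, that letter is F.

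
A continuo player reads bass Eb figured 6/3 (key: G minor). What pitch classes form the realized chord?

Eb, G, C

A third above Eb in this key is G.
A sixth above Eb in this key is C.
Together with the bass Eb, this spells C minor in first inversion.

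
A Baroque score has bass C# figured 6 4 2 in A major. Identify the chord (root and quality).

The figures 6 4 2 indicate a seventh chord in third inversion.
In third inversion the root lies a second above the bass: a second above C# in A major is D.
The chord tones are C#, D, F#, A, giving D major seventh.

D major seventh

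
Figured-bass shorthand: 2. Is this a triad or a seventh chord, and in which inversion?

2 is shorthand for 6/4/2.
Intervals of 6/4/2 above the bass form a seventh chord; the bass is the seventh, so this is third inversion.

seventh chord, third inversion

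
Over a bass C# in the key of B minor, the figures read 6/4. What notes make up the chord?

A fourth above C# in this key is F#.
A sixth above C# in this key is A.
Together with the bass C#, this spells F# minor in second inversion.

C#, F#, A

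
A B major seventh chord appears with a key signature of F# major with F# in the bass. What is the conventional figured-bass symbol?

4/3

F# is the fifth of B major seventh, so the chord is in second inversion.
A seventh chord in second inversion is figured 6/4/3, conventionally abbreviated 4/3.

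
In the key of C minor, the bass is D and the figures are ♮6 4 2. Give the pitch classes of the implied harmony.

A second above D in this key is Eb.
A fourth above D in this key is G.
A sixth above D in this key is Bb, made natural (B) by the ♮ figure.
Together with the bass D, this spells Eb augmented major seventh in third inversion.

D, Eb, G, B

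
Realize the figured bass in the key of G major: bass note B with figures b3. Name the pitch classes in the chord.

The written figures b3 are shorthand for 5/3: the 5 is implied.
A third above B in this key is D, lowered to Db by the flat.
A fifth above B in this key is F#.

B, Db, F#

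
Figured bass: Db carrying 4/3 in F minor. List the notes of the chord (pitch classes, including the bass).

The written figures 4/3 are shorthand for 6/4/3: the 6 is implied.
A third above Db in this key is F.
A fourth above Db in this key is G.
A sixth above Db in this key is Bb.
Together with the bass Db, this spells G half-diminished seventh in second inversion.

Db, F, G, Bb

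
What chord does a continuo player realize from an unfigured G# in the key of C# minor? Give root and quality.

An unfigured bass indicates a triad in root position.
In root position the bass is the root, so the root is G#.
The chord tones are G#, B, D#, giving G# minor.

G# minor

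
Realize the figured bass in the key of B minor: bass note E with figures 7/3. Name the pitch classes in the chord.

E, G, B, D

The written figures 7/3 are shorthand for 7/5/3: the 5 is implied.
A third above E in this key is G.
A fifth above E in this key is B.
A seventh above E in this key is D.
Together with the bass E, this spells E minor seventh in root position.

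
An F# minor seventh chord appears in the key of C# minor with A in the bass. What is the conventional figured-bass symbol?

6/5

A is the third of F# minor seventh, so the chord is in first inversion.
A seventh chord in first inversion is figured 6/5/3, conventionally abbreviated 6/5.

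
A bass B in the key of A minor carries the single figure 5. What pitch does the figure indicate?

F

Counting 4 letter steps above B lands on F; in A minor, that letter is F.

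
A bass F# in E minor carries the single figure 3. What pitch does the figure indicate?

A

Counting 2 letter steps above F# lands on A; in E minor, that letter is A.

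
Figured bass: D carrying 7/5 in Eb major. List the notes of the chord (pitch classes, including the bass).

D, F, Ab, C

The written figures 7/5 are shorthand for 7/5/3: the 3 is implied.
A third above D in this key is F.
A fifth above D in this key is Ab.
A seventh above D in this key is C.
Together with the bass D, this spells D half-diminished seventh in root position.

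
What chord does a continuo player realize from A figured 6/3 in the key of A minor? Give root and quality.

F major

The figures 6/3 indicate a triad in first inversion.
In first inversion the root lies a sixth above the bass: a sixth above A in A minor is F.
The chord tones are A, C, F, giving F major.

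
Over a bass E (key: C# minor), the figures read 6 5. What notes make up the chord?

The written figures 6 5 are shorthand for 6/5/3: the 3 is implied.
A third above E in this key is G#.
A fifth above E in this key is B.
A sixth above E in this key is C#.
Together with the bass E, this spells C# minor seventh in first inversion.

E, G#, B, C#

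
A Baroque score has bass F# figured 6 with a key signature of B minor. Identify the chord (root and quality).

The figures 6 indicate a triad in first inversion.
In first inversion the root lies a sixth above the bass: a sixth above F# in B minor is D.
The chord tones are F#, A, D, giving D major.

D major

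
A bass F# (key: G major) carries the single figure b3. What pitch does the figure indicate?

Counting 2 letter steps above F# lands on A; in G major, that letter is A.
The b3 figure lowers it a semitone, giving Ab.

Ab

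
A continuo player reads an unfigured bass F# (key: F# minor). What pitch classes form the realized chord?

An unfigured bass implies 5/3.
A third above F# in this key is A.
A fifth above F# in this key is C#.
Together with the bass F#, this spells F# minor in root position.

F#, A, C#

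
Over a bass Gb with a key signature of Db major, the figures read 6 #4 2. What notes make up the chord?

Gb, Ab, C#, Eb

A second above Gb in this key is Ab.
A fourth above Gb in this key is C, raised to C# by the sharp.
A sixth above Gb in this key is Eb.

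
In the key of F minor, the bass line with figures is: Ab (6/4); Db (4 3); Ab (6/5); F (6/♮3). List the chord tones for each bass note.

Ab, Db, F | Db, F, G, Bb | Ab, C, Eb, F | F, A, Db

Ab (6/4): Ab, Db, F.
Db (6/4/3): Db, F, G, Bb.
Ab (6/5/3): Ab, C, Eb, F.
F (6/♮3): F, A, Db.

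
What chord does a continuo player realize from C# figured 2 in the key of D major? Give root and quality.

The figures 2 indicate a seventh chord in third inversion.
In third inversion the root lies a second above the bass: a second above C# in D major is D.
The chord tones are C#, D, F#, A, giving D major seventh.

D major seventh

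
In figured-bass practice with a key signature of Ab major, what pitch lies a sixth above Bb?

Counting 5 letter steps above Bb lands on G; in Ab major, that letter is G.

G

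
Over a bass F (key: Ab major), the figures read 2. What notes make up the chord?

F, G, Bb, Db

The written figures 2 are shorthand for 6/4/2: the 6/4 are implied.
A second above F in this key is G.
A fourth above F in this key is Bb.
A sixth above F in this key is Db.
Together with the bass F, this spells G half-diminished seventh in third inversion.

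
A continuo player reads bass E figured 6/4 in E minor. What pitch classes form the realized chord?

E, A, C

A fourth above E in this key is A.
A sixth above E in this key is C.
Together with the bass E, this spells A minor in second inversion.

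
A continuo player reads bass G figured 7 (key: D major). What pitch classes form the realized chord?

The written figures 7 are shorthand for 7/5/3: the 5/3 are implied.
A third above G in this key is B.
A fifth above G in this key is D.
A seventh above G in this key is F#.
Together with the bass G, this spells G major seventh in root position.

G, B, D, F#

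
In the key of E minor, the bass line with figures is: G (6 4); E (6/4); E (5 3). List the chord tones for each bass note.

G (6/4): G, C, E.
E (6/4): E, A, C.
E (5/3): E, G, B.

G, C, E | E, A, C | E, G, B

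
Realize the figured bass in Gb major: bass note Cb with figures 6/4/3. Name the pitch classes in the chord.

A third above Cb in this key is Eb.
A fourth above Cb in this key is F.
A sixth above Cb in this key is Ab.
Together with the bass Cb, this spells F half-diminished seventh in second inversion.

Cb, Eb, F, Ab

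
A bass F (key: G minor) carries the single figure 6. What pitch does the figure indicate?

Counting 5 letter steps above F lands on D; in G minor, that letter is D.

D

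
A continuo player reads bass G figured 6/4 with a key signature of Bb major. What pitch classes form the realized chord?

G, C, Eb

A fourth above G in this key is C.
A sixth above G in this key is Eb.
Together with the bass G, this spells C minor in second inversion.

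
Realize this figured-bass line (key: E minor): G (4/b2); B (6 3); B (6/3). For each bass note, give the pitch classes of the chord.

G (6/4/b2): G, Ab, C, E.
B (6/3): B, D, G.
B (6/3): B, D, G.

G, Ab, C, E | B, D, G | B, D, G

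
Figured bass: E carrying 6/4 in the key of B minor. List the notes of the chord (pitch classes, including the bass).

E, A, C#

A fourth above E in this key is A.
A sixth above E in this key is C#.
Together with the bass E, this spells A major in second inversion.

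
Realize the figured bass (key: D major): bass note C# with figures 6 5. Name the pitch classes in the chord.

C#, E, G, A

The written figures 6 5 are shorthand for 6/5/3: the 3 is implied.
A third above C# in this key is E.
A fifth above C# in this key is G.
A sixth above C# in this key is A.
Together with the bass C#, this spells A dominant seventh in first inversion.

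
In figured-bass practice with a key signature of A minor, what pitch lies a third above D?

Counting 2 letter steps above D lands on F; in A minor, that letter is F.

F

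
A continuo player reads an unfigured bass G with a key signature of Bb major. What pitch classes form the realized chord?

G, Bb, D

An unfigured bass implies 5/3.
A third above G in this key is Bb.
A fifth above G in this key is D.
Together with the bass G, this spells G minor in root position.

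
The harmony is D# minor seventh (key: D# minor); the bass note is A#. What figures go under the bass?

A# is the fifth of D# minor seventh, so the chord is in second inversion.
A seventh chord in second inversion is figured 6/4/3, conventionally abbreviated 4/3.

4/3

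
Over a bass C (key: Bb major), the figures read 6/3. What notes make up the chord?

C, Eb, A

A third above C in this key is Eb.
A sixth above C in this key is A.
Together with the bass C, this spells A diminished in first inversion.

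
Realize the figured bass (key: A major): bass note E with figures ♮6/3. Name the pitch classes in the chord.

A third above E in this key is G#.
A sixth above E in this key is C#, made natural (C) by the ♮ figure.
Together with the bass E, this spells C augmented in first inversion.

E, G#, C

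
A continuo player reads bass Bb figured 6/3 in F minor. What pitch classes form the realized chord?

Bb, Db, G

A third above Bb in this key is Db.
A sixth above Bb in this key is G.
Together with the bass Bb, this spells G diminished in first inversion.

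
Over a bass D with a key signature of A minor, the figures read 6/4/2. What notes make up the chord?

A second above D in this key is E.
A fourth above D in this key is G.
A sixth above D in this key is B.
Together with the bass D, this spells E minor seventh in third inversion.

D, E, G, B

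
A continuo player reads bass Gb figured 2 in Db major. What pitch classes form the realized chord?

The written figures 2 are shorthand for 6/4/2: the 6/4 are implied.
A second above Gb in this key is Ab.
A fourth above Gb in this key is C.
A sixth above Gb in this key is Eb.
Together with the bass Gb, this spells Ab dominant seventh in third inversion.

Gb, Ab, C, Eb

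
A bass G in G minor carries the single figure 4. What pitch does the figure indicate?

C

Counting 3 letter steps above G lands on C; in G minor, that letter is C.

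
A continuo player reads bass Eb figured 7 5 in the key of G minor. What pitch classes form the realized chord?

Eb, G, Bb, D

The written figures 7 5 are shorthand for 7/5/3: the 3 is implied.
A third above Eb in this key is G.
A fifth above Eb in this key is Bb.
A seventh above Eb in this key is D.
Together with the bass Eb, this spells Eb major seventh in root position.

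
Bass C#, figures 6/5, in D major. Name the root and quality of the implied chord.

A dominant seventh

The figures 6/5 indicate a seventh chord in first inversion.
In first inversion the root lies a sixth above the bass: a sixth above C# in D major is A.
The chord tones are C#, E, G, A, giving A dominant seventh.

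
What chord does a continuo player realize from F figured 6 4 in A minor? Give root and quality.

The figures 6 4 indicate a triad in second inversion.
In second inversion the root lies a fourth above the bass: a fourth above F in A minor is B.
The chord tones are F, B, D, giving B diminished.

B diminished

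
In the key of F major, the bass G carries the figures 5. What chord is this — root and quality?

G minor

The figures 5 indicate a triad in root position.
In root position the bass is the root, so the root is G.
The chord tones are G, Bb, D, giving G minor.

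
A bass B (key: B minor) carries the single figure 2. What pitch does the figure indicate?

Counting 1 letter step above B lands on C; in B minor, that letter is C#.

C#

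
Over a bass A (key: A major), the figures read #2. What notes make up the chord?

A, B#, D, F#

The written figures #2 are shorthand for 6/4/2: the 6/4 are implied.
A second above A in this key is B, raised to B# by the sharp.
A fourth above A in this key is D.
A sixth above A in this key is F#.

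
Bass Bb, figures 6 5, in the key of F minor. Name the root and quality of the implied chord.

G half-diminished seventh

The figures 6 5 indicate a seventh chord in first inversion.
In first inversion the root lies a sixth above the bass: a sixth above Bb in F minor is G.
The chord tones are Bb, Db, F, G, giving G half-diminished seventh.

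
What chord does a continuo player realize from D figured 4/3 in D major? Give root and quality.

G major seventh

The figures 4/3 indicate a seventh chord in second inversion.
In second inversion the root lies a fourth above the bass: a fourth above D in D major is G.
The chord tones are D, F#, G, B, giving G major seventh.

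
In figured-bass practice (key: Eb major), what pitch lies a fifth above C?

G

Counting 4 letter steps above C lands on G; in Eb major, that letter is G.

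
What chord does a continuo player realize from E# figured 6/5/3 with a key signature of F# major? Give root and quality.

C# dominant seventh

The figures 6/5/3 indicate a seventh chord in first inversion.
In first inversion the root lies a sixth above the bass: a sixth above E# in F# major is C#.
The chord tones are E#, G#, B, C#, giving C# dominant seventh.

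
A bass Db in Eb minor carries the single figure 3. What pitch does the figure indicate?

F

Counting 2 letter steps above Db lands on F; in Eb minor, that letter is F.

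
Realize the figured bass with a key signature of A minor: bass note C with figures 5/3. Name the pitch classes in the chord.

A third above C in this key is E.
A fifth above C in this key is G.
Together with the bass C, this spells C major in root position.

C, E, G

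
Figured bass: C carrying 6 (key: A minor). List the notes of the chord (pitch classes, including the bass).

The written figures 6 are shorthand for 6/3: the 3 is implied.
A third above C in this key is E.
A sixth above C in this key is A.
Together with the bass C, this spells A minor in first inversion.

C, E, A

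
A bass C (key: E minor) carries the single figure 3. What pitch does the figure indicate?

Counting 2 letter steps above C lands on E; in E minor, that letter is E.

E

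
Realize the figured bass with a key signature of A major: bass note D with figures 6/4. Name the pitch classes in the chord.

D, G#, B

A fourth above D in this key is G#.
A sixth above D in this key is B.
Together with the bass D, this spells G# diminished in second inversion.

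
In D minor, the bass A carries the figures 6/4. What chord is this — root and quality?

The figures 6/4 indicate a triad in second inversion.
In second inversion the root lies a fourth above the bass: a fourth above A in D minor is D.
The chord tones are A, D, F, giving D minor.

D minor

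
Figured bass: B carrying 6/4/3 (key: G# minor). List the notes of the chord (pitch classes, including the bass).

B, D#, E, G#

A third above B in this key is D#.
A fourth above B in this key is E.
A sixth above B in this key is G#.
Together with the bass B, this spells E major seventh in second inversion.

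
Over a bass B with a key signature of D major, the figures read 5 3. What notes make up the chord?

B, D, F#

A third above B in this key is D.
A fifth above B in this key is F#.
Together with the bass B, this spells B minor in root position.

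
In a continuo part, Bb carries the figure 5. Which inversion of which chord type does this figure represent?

triad, root position

5 is shorthand for 5/3.
Intervals of 5/3 above the bass form a triad; the bass is the root, so this is root position.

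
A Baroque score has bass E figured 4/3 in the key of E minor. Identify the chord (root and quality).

A minor seventh

The figures 4/3 indicate a seventh chord in second inversion.
In second inversion the root lies a fourth above the bass: a fourth above E in E minor is A.
The chord tones are E, G, A, C, giving A minor seventh.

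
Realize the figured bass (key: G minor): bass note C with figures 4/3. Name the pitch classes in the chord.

C, Eb, F, A

The written figures 4/3 are shorthand for 6/4/3: the 6 is implied.
A third above C in this key is Eb.
A fourth above C in this key is F.
A sixth above C in this key is A.
Together with the bass C, this spells F dominant seventh in second inversion.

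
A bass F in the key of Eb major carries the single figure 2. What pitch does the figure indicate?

Counting 1 letter step above F lands on G; in Eb major, that letter is G.

G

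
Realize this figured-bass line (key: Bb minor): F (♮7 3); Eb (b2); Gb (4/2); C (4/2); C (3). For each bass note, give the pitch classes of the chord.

F, Ab, C, E | Eb, Fb, Ab, C | Gb, Ab, C, Eb | C, Db, F, Ab | C, Eb, Gb

F (♮7/5/3): F, Ab, C, E.
Eb (6/4/b2): Eb, Fb, Ab, C.
Gb (6/4/2): Gb, Ab, C, Eb.
C (6/4/2): C, Db, F, Ab.
C (5/3): C, Eb, Gb.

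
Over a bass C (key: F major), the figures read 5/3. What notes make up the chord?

C, E, G

A third above C in this key is E.
A fifth above C in this key is G.
Together with the bass C, this spells C major in root position.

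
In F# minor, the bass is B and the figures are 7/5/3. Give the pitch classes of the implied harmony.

A third above B in this key is D.
A fifth above B in this key is F#.
A seventh above B in this key is A.
Together with the bass B, this spells B minor seventh in root position.

B, D, F#, A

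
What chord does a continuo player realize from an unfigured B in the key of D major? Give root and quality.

An unfigured bass indicates a triad in root position.
In root position the bass is the root, so the root is B.
The chord tones are B, D, F#, giving B minor.

B minor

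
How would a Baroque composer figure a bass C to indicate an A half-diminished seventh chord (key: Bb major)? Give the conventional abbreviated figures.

6/5

C is the third of A half-diminished seventh, so the chord is in first inversion.
A seventh chord in first inversion is figured 6/5/3, conventionally abbreviated 6/5.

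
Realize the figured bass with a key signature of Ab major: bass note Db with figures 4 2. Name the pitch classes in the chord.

The written figures 4 2 are shorthand for 6/4/2: the 6 is implied.
A second above Db in this key is Eb.
A fourth above Db in this key is G.
A sixth above Db in this key is Bb.
Together with the bass Db, this spells Eb dominant seventh in third inversion.

Db, Eb, G, Bb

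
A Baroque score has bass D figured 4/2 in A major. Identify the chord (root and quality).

E dominant seventh

The figures 4/2 indicate a seventh chord in third inversion.
In third inversion the root lies a second above the bass: a second above D in A major is E.
The chord tones are D, E, G#, B, giving E dominant seventh.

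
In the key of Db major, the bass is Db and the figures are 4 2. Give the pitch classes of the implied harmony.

Db, Eb, Gb, Bb

The written figures 4 2 are shorthand for 6/4/2: the 6 is implied.
A second above Db in this key is Eb.
A fourth above Db in this key is Gb.
A sixth above Db in this key is Bb.
Together with the bass Db, this spells Eb minor seventh in third inversion.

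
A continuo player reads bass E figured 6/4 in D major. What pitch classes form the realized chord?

A fourth above E in this key is A.
A sixth above E in this key is C#.
Together with the bass E, this spells A major in second inversion.

E, A, C#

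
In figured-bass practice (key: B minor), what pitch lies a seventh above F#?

E

Counting 6 letter steps above F# lands on E; in B minor, that letter is E.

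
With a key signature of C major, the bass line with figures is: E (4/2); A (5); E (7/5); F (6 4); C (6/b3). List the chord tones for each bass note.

E, F, A, C | A, C, E | E, G, B, D | F, B, D | C, Eb, A

E (6/4/2): E, F, A, C.
A (5/3): A, C, E.
E (7/5/3): E, G, B, D.
F (6/4): F, B, D.
C (6/b3): C, Eb, A.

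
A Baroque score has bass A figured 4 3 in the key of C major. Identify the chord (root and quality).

D minor seventh

The figures 4 3 indicate a seventh chord in second inversion.
In second inversion the root lies a fourth above the bass: a fourth above A in C major is D.
The chord tones are A, C, D, F, giving D minor seventh.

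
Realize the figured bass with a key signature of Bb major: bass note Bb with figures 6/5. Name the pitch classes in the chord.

The written figures 6/5 are shorthand for 6/5/3: the 3 is implied.
A third above Bb in this key is D.
A fifth above Bb in this key is F.
A sixth above Bb in this key is G.
Together with the bass Bb, this spells G minor seventh in first inversion.

Bb, D, F, G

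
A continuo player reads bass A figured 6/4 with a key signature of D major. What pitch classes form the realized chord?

A, D, F#

A fourth above A in this key is D.
A sixth above A in this key is F#.
Together with the bass A, this spells D major in second inversion.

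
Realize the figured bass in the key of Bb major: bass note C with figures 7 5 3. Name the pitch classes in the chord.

C, Eb, G, Bb

A third above C in this key is Eb.
A fifth above C in this key is G.
A seventh above C in this key is Bb.
Together with the bass C, this spells C minor seventh in root position.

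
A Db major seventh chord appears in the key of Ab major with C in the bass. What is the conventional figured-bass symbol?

C is the seventh of Db major seventh, so the chord is in third inversion.
A seventh chord in third inversion is figured 6/4/2, conventionally abbreviated 4/2.

4/2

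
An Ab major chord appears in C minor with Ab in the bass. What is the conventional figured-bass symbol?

no figures

Ab is the root of Ab major, so the chord is in root position.
A triad in root position is figured 5/3, conventionally abbreviated (no figures — root-position triad).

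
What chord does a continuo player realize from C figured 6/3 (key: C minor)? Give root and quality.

The figures 6/3 indicate a triad in first inversion.
In first inversion the root lies a sixth above the bass: a sixth above C in C minor is Ab.
The chord tones are C, Eb, Ab, giving Ab major.

Ab major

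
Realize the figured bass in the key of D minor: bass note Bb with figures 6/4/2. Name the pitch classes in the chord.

Bb, C, E, G

A second above Bb in this key is C.
A fourth above Bb in this key is E.
A sixth above Bb in this key is G.
Together with the bass Bb, this spells C dominant seventh in third inversion.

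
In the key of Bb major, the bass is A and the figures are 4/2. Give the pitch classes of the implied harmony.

The written figures 4/2 are shorthand for 6/4/2: the 6 is implied.
A second above A in this key is Bb.
A fourth above A in this key is D.
A sixth above A in this key is F.
Together with the bass A, this spells Bb major seventh in third inversion.

A, Bb, D, F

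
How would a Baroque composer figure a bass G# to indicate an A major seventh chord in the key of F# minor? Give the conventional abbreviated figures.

4/2

G# is the seventh of A major seventh, so the chord is in third inversion.
A seventh chord in third inversion is figured 6/4/2, conventionally abbreviated 4/2.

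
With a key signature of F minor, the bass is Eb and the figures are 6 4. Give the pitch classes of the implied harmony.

Eb, Ab, C

A fourth above Eb in this key is Ab.
A sixth above Eb in this key is C.
Together with the bass Eb, this spells Ab major in second inversion.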